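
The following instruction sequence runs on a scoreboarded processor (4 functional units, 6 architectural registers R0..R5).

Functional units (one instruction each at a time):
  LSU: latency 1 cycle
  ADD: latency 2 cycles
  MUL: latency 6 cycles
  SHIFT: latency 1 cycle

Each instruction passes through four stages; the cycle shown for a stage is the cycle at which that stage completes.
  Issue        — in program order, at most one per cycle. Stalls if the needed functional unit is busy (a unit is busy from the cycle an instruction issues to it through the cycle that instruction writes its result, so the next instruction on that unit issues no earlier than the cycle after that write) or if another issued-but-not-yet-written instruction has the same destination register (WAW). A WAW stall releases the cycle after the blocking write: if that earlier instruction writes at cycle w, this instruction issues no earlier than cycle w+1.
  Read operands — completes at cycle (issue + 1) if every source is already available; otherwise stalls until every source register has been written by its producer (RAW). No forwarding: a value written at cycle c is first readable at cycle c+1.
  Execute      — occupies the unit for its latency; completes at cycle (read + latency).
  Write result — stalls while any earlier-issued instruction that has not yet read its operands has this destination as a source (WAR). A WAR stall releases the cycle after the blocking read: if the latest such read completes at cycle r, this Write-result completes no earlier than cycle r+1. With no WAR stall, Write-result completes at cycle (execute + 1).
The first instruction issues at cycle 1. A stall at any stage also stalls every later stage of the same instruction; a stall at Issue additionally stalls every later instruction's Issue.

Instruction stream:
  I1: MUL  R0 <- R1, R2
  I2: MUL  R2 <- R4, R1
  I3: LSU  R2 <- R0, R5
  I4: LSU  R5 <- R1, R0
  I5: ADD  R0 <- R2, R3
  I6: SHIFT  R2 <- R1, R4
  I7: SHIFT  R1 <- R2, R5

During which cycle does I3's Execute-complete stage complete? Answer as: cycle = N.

cycle = 21

I1  is:1  ro:2  ex:8  wr:9
I2  is:10  ro:11  ex:17  wr:18  — struct: MUL busy until I1 writes@9
I3  is:19  ro:20  ex:21  wr:22  — WAW R2: wait I2 write@18
I4  is:23  ro:24  ex:25  wr:26  — struct: LSU busy until I3 writes@22
I5  is:24  ro:25  ex:27  wr:28
I6  is:25  ro:26  ex:27  wr:28
I7  is:29  ro:30  ex:31  wr:32  — struct: SHIFT busy until I6 writes@28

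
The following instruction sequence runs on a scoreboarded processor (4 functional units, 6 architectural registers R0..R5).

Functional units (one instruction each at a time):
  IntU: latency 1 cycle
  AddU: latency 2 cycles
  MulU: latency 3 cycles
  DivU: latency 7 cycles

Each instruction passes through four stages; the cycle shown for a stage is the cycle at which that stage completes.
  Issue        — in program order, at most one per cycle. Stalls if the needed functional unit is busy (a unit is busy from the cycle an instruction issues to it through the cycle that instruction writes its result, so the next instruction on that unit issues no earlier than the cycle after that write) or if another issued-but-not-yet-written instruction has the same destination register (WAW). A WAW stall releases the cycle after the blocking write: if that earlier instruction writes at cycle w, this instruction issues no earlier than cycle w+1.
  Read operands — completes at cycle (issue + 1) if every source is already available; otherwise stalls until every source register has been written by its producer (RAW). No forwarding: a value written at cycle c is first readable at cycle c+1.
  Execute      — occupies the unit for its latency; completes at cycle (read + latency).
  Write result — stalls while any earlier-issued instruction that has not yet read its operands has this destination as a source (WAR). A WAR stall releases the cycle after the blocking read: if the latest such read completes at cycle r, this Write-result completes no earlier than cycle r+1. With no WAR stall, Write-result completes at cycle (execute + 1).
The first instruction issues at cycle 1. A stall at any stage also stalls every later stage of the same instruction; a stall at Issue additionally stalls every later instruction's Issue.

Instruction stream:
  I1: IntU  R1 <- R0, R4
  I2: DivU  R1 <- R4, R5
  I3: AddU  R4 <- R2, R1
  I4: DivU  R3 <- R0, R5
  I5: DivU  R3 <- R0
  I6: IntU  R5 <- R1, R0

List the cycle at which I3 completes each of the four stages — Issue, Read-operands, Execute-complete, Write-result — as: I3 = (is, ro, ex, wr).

[I1] 1/2/3/4
[I2] 5/6/13/14  (WAW R1: wait I1 write@4)
[I3] 6/15/17/18  (RAW R1: wait I2 write@14)
[I4] 15/16/23/24  (struct: DivU busy until I2 writes@14)
[I5] 25/26/33/34  (struct: DivU busy until I4 writes@24)
[I6] 26/27/28/29

I3 = (6, 15, 17, 18)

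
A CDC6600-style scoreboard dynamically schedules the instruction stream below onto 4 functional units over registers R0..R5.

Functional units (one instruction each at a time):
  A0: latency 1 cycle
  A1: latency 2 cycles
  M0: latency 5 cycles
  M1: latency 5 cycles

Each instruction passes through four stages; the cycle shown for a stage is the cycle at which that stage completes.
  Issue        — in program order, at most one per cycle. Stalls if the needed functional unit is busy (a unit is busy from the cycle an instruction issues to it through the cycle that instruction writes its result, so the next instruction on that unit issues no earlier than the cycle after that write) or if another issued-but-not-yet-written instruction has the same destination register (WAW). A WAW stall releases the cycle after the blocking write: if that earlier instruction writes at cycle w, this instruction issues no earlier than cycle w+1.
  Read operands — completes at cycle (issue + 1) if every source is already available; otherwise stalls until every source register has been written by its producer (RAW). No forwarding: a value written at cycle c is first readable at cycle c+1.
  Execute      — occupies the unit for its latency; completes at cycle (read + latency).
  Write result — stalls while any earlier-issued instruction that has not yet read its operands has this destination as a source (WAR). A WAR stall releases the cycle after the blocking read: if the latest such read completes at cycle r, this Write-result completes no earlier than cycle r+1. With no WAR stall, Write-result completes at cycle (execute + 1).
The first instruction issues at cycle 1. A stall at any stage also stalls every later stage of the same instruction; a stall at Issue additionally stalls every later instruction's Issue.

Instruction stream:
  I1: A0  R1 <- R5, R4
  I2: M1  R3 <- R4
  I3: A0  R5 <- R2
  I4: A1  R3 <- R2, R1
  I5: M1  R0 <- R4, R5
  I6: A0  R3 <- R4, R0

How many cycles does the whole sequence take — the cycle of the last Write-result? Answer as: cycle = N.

I1 -> (1, 2, 3, 4)
I2 -> (2, 3, 8, 9)
I3 -> (5, 6, 7, 8)  // struct: A0 busy until I1 writes@4
I4 -> (10, 11, 13, 14)  // WAW R3: wait I2 write@9
I5 -> (11, 12, 17, 18)
I6 -> (15, 19, 20, 21)  // WAW R3: wait I4 write@14, RAW R0: wait I5 write@18

cycle = 21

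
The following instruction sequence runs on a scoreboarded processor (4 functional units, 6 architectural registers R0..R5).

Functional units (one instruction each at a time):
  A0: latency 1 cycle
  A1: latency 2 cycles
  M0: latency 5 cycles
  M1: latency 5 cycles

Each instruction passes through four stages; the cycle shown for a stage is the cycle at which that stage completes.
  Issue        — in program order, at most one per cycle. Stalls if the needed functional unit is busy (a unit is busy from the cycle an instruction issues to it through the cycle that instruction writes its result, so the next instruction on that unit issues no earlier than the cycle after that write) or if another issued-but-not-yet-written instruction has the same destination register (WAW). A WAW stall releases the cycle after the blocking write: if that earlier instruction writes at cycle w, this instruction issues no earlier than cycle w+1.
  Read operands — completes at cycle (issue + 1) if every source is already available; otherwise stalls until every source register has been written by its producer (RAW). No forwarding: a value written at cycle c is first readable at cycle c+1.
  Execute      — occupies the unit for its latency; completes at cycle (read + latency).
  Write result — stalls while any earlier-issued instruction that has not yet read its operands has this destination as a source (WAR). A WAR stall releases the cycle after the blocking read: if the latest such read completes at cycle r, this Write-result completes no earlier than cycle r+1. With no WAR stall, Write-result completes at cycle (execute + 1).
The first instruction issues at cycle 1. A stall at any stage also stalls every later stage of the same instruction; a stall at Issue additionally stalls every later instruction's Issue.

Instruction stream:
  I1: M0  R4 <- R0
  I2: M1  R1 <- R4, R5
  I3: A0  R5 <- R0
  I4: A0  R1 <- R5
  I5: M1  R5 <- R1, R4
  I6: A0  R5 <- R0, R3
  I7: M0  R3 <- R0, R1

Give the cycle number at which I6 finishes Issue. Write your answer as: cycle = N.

cycle = 27

I1: IS=1 RO=2 EX=7 WR=8
I2: IS=2 RO=9 EX=14 WR=15  [RAW R4: wait I1 write@8]
I3: IS=3 RO=4 EX=5 WR=10  [WAR R5: wait I2 read@9]
I4: IS=16 RO=17 EX=18 WR=19  [WAW R1: wait I2 write@15]
I5: IS=17 RO=20 EX=25 WR=26  [RAW R1: wait I4 write@19]
I6: IS=27 RO=28 EX=29 WR=30  [WAW R5: wait I5 write@26]
I7: IS=28 RO=29 EX=34 WR=35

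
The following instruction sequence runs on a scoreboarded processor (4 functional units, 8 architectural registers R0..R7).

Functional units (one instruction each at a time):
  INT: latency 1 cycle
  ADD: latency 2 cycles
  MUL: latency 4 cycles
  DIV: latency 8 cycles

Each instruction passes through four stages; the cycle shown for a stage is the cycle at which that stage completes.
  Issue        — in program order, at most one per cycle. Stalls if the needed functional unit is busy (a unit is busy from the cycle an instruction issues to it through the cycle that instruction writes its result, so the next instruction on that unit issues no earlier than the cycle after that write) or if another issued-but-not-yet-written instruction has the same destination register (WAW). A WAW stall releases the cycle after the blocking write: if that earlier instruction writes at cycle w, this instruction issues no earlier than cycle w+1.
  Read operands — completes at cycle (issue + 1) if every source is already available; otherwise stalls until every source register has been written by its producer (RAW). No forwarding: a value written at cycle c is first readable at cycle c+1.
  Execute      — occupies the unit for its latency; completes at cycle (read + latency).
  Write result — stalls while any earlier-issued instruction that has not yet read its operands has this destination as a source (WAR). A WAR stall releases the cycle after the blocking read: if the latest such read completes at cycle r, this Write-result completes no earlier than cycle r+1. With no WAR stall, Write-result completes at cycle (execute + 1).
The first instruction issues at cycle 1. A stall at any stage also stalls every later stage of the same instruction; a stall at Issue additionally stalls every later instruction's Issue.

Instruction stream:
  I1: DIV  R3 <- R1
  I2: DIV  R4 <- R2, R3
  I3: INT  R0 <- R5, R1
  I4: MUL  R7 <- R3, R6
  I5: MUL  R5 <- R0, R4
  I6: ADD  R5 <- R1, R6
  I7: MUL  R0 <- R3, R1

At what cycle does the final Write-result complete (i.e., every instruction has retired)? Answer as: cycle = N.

c1: I1 dispatched to DIV
c2: I1 operands ready
c10: I1 complete
c11: R3←I1
c12: I2 dispatched to DIV
c13: I2 operands ready | I3 dispatched to INT
c14: I3 operands ready | I4 dispatched to MUL
c15: I3 complete | I4 operands ready
c16: R0←I3
c19: I4 complete
c20: R7←I4
c21: I2 complete | I5 dispatched to MUL
c22: R4←I2
c23: I5 operands ready
c27: I5 complete
c28: R5←I5
c29: I6 dispatched to ADD
c30: I6 operands ready | I7 dispatched to MUL
c31: I7 operands ready
c32: I6 complete
c33: R5←I6
c35: I7 complete
c36: R0←I7

cycle = 36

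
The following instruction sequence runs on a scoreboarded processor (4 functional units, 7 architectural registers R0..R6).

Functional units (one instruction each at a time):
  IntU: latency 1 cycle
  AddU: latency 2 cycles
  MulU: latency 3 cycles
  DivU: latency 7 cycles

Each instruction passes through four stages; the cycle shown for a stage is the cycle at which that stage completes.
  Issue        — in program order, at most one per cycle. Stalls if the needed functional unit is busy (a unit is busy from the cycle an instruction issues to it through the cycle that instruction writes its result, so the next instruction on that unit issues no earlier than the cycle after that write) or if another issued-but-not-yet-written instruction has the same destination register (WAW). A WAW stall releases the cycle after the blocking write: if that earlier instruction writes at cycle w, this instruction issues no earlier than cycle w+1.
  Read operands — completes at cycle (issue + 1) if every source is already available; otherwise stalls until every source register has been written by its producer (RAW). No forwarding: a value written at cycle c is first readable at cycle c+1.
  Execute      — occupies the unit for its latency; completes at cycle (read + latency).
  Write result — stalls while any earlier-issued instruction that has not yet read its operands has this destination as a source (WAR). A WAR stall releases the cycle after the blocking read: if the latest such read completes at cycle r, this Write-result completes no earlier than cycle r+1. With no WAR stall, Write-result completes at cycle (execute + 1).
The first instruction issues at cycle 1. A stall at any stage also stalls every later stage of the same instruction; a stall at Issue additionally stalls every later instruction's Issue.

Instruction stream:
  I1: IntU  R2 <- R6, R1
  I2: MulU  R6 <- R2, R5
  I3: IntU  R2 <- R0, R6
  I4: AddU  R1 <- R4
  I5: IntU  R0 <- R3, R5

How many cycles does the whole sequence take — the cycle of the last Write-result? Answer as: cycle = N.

I1: IS=1 RO=2 EX=3 WR=4
I2: IS=2 RO=5 EX=8 WR=9  [RAW R2: wait I1 write@4]
I3: IS=5 RO=10 EX=11 WR=12  [struct: IntU busy until I1 writes@4; RAW R6: wait I2 write@9]
I4: IS=6 RO=7 EX=9 WR=10
I5: IS=13 RO=14 EX=15 WR=16  [struct: IntU busy until I3 writes@12]

cycle = 16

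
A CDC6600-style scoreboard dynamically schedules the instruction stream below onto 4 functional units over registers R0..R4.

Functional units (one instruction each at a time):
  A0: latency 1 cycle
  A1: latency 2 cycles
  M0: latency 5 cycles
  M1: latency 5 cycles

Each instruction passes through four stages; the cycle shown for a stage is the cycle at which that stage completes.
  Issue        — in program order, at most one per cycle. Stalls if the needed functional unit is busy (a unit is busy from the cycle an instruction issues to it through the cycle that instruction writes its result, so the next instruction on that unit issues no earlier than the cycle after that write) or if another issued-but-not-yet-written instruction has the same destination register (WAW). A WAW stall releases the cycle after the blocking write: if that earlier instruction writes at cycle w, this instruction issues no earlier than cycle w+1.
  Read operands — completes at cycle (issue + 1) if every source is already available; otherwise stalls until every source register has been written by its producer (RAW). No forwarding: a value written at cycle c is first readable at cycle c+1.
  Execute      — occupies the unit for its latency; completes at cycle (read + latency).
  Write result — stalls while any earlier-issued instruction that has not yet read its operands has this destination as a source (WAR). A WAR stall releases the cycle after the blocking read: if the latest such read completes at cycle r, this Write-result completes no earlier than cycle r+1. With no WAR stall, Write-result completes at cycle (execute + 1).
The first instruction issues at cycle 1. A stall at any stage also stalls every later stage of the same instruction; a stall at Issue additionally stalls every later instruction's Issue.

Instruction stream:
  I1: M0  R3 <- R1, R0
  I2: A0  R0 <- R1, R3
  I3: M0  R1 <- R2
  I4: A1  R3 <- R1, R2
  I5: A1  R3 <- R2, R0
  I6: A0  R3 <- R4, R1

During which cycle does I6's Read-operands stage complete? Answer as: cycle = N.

[1] I1→M0
[2] I1 RO; I2→A0
[7] I1 EX
[8] I1 WR R3
[9] I2 RO; I3→M0
[10] I2 EX; I3 RO; I4→A1
[11] I2 WR R0
[15] I3 EX
[16] I3 WR R1
[17] I4 RO
[19] I4 EX
[20] I4 WR R3
[21] I5→A1
[22] I5 RO
[24] I5 EX
[25] I5 WR R3
[26] I6→A0
[27] I6 RO
[28] I6 EX
[29] I6 WR R3

cycle = 27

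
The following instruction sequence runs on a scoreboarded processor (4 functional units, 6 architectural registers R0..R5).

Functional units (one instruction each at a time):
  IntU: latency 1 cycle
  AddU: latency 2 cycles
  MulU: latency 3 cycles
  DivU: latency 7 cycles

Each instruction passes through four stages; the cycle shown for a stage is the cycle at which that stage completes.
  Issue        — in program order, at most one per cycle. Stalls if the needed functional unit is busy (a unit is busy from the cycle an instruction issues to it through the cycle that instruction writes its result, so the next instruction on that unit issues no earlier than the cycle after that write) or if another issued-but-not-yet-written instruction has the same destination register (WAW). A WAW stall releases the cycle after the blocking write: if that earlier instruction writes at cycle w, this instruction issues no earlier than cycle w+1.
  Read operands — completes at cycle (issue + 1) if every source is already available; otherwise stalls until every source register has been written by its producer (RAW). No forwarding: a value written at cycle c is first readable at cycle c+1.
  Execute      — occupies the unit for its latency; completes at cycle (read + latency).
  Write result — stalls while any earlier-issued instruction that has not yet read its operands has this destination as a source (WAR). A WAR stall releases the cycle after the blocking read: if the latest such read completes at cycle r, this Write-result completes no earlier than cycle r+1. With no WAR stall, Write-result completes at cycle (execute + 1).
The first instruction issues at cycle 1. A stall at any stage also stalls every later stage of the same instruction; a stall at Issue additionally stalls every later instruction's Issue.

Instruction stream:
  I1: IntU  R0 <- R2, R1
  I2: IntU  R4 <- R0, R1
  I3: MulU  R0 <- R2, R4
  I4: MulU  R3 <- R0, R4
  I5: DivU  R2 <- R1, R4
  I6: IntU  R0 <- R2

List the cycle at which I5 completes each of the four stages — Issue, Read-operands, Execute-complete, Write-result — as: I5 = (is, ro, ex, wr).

[I1] 1/2/3/4
[I2] 5/6/7/8  (struct: IntU busy until I1 writes@4)
[I3] 6/9/12/13  (RAW R4: wait I2 write@8)
[I4] 14/15/18/19  (struct: MulU busy until I3 writes@13)
[I5] 15/16/23/24
[I6] 16/25/26/27  (RAW R2: wait I5 write@24)

I5 = (15, 16, 23, 24)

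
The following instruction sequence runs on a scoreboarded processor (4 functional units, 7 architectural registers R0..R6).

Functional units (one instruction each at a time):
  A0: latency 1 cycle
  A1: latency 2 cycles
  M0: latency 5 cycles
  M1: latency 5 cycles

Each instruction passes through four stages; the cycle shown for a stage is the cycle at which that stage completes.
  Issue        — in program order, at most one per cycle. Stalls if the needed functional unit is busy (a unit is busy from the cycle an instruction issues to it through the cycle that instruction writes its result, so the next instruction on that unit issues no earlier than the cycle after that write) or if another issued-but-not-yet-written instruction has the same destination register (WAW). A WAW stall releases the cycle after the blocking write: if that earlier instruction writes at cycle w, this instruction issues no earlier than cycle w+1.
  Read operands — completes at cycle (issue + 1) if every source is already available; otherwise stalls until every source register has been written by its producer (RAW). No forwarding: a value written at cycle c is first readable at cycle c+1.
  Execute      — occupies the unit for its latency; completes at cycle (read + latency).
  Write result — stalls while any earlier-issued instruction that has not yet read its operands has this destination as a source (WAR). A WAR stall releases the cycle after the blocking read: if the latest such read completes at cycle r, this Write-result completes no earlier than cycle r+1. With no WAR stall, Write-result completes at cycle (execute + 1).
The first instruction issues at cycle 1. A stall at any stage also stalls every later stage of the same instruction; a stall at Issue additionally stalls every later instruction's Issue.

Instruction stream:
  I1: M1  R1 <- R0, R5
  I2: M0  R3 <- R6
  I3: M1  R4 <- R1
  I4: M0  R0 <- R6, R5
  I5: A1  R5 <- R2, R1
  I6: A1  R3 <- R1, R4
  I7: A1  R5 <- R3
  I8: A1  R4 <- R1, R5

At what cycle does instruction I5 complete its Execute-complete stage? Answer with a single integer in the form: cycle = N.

I1  is:1  ro:2  ex:7  wr:8
I2  is:2  ro:3  ex:8  wr:9
I3  is:9  ro:10  ex:15  wr:16  — struct: M1 busy until I1 writes@8
I4  is:10  ro:11  ex:16  wr:17
I5  is:11  ro:12  ex:14  wr:15
I6  is:16  ro:17  ex:19  wr:20  — struct: A1 busy until I5 writes@15
I7  is:21  ro:22  ex:24  wr:25  — struct: A1 busy until I6 writes@20
I8  is:26  ro:27  ex:29  wr:30  — struct: A1 busy until I7 writes@25

cycle = 14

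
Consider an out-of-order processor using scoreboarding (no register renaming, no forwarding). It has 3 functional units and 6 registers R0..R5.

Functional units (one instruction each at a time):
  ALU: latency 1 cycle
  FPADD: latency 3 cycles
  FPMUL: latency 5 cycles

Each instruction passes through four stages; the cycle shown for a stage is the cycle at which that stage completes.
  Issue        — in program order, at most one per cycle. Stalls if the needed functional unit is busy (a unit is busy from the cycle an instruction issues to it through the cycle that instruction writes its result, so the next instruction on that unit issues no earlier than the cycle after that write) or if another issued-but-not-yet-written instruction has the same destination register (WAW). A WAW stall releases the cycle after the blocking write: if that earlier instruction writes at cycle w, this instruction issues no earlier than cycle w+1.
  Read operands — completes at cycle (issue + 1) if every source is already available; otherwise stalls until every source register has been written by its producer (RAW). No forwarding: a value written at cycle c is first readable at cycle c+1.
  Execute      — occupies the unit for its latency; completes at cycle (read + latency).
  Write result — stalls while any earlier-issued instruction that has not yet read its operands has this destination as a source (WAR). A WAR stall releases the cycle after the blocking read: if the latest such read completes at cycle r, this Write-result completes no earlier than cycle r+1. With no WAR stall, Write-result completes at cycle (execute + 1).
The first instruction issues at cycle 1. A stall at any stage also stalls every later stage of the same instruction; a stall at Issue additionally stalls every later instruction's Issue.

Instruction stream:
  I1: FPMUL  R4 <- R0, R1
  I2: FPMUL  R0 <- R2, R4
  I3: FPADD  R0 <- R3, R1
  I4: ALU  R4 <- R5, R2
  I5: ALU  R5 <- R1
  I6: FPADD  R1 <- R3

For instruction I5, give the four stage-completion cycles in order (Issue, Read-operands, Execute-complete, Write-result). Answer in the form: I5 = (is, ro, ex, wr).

I5 = (22, 23, 24, 25)

I1: IS=1 RO=2 EX=7 WR=8
I2: IS=9 RO=10 EX=15 WR=16  [struct: FPMUL busy until I1 writes@8]
I3: IS=17 RO=18 EX=21 WR=22  [WAW R0: wait I2 write@16]
I4: IS=18 RO=19 EX=20 WR=21
I5: IS=22 RO=23 EX=24 WR=25  [struct: ALU busy until I4 writes@21]
I6: IS=23 RO=24 EX=27 WR=28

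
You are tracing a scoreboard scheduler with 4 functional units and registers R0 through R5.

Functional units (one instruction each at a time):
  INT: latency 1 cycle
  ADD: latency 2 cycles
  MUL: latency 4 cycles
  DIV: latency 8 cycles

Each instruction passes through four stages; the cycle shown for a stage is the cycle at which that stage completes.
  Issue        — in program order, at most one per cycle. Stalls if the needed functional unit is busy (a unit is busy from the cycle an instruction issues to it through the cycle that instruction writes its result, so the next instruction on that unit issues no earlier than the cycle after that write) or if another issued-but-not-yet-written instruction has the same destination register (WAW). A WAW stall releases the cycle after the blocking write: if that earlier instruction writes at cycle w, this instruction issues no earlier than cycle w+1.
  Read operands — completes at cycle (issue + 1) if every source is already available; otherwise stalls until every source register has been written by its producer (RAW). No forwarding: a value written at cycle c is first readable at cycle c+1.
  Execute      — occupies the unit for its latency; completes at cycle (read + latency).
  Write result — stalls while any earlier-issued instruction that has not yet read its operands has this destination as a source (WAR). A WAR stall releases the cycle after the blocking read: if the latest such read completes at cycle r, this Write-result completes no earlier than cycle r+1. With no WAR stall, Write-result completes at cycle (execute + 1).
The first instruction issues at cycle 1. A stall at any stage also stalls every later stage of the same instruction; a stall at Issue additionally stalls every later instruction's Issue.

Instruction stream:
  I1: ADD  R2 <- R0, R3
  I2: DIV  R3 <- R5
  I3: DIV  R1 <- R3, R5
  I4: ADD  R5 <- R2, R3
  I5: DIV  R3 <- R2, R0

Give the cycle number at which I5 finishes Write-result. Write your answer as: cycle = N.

cycle = 34

I1  is:1  ro:2  ex:4  wr:5
I2  is:2  ro:3  ex:11  wr:12
I3  is:13  ro:14  ex:22  wr:23  — struct: DIV busy until I2 writes@12
I4  is:14  ro:15  ex:17  wr:18
I5  is:24  ro:25  ex:33  wr:34  — struct: DIV busy until I3 writes@23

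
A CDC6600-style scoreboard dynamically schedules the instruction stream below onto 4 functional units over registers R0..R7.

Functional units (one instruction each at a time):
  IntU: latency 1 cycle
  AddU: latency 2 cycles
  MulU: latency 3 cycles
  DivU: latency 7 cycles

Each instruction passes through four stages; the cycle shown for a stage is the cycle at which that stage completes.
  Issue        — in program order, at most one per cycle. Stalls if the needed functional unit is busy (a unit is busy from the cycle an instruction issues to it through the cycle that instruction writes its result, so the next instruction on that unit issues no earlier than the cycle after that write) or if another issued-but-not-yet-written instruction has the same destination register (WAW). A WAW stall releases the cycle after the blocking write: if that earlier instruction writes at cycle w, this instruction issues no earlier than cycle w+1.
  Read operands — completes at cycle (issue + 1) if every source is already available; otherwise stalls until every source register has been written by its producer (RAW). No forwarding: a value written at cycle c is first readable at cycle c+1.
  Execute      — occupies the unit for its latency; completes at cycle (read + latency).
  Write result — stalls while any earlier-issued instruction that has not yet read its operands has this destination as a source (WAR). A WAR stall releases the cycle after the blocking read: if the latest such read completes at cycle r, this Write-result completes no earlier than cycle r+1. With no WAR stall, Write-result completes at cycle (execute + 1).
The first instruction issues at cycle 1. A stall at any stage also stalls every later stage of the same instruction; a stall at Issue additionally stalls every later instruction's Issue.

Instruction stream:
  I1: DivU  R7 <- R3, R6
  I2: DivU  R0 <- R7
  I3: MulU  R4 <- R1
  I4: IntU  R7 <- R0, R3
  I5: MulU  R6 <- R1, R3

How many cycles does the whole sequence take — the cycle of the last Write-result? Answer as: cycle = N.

[I1] 1/2/9/10
[I2] 11/12/19/20  (struct: DivU busy until I1 writes@10)
[I3] 12/13/16/17
[I4] 13/21/22/23  (RAW R0: wait I2 write@20)
[I5] 18/19/22/23  (struct: MulU busy until I3 writes@17)

cycle = 23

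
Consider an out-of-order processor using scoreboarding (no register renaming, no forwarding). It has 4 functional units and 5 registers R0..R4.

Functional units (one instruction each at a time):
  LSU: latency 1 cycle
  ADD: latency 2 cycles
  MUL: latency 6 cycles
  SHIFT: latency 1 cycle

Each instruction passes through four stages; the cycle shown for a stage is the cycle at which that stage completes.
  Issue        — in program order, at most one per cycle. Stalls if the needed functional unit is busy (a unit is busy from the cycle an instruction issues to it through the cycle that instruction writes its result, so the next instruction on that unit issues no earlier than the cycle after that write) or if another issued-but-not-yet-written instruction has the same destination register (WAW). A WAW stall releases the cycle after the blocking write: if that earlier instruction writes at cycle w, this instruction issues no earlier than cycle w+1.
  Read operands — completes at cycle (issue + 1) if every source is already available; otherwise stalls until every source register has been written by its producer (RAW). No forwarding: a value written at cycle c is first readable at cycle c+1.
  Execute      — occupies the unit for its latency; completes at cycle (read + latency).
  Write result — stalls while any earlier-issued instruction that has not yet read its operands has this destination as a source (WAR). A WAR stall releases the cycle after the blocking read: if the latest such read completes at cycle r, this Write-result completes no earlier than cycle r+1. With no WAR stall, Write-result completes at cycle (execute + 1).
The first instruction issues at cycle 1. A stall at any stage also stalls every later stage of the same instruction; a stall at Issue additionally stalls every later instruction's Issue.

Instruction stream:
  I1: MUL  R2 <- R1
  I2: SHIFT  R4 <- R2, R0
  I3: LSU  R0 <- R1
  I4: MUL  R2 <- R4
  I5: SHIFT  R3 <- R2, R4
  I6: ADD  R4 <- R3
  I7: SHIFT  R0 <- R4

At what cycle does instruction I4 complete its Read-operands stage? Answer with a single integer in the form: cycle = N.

I1: IS=1 RO=2 EX=8 WR=9
I2: IS=2 RO=10 EX=11 WR=12  [RAW R2: wait I1 write@9]
I3: IS=3 RO=4 EX=5 WR=11  [WAR R0: wait I2 read@10]
I4: IS=10 RO=13 EX=19 WR=20  [struct: MUL busy until I1 writes@9; RAW R4: wait I2 write@12]
I5: IS=13 RO=21 EX=22 WR=23  [struct: SHIFT busy until I2 writes@12; RAW R2: wait I4 write@20]
I6: IS=14 RO=24 EX=26 WR=27  [RAW R3: wait I5 write@23]
I7: IS=24 RO=28 EX=29 WR=30  [struct: SHIFT busy until I5 writes@23; RAW R4: wait I6 write@27]

cycle = 13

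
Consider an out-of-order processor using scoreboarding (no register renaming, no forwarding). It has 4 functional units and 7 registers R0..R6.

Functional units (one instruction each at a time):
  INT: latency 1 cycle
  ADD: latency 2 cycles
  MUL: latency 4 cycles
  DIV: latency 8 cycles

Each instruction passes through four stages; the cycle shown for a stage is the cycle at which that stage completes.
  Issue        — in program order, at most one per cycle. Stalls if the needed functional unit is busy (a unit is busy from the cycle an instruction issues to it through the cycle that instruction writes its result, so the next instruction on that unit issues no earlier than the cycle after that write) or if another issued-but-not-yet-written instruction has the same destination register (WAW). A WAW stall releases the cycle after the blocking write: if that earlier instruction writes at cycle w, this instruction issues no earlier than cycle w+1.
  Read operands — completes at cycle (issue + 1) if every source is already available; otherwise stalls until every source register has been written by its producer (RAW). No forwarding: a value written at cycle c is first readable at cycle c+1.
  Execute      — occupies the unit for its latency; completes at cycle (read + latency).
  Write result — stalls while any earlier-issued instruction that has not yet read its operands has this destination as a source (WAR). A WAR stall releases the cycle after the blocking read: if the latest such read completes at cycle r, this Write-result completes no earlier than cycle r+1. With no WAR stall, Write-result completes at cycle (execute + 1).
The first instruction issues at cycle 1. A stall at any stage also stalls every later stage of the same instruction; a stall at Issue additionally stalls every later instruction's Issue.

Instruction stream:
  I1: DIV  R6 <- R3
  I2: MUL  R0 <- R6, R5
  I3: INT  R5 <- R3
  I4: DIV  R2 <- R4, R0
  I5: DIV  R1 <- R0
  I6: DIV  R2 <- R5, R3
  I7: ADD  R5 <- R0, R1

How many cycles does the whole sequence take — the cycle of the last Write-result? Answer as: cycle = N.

1) issue 1, read 2, done 10, write 11
2) issue 2, read 12, done 16, write 17  <RAW R6: wait I1 write@11>
3) issue 3, read 4, done 5, write 13  <WAR R5: wait I2 read@12>
4) issue 12, read 18, done 26, write 27  <struct: DIV busy until I1 writes@11 / RAW R0: wait I2 write@17>
5) issue 28, read 29, done 37, write 38  <struct: DIV busy until I4 writes@27>
6) issue 39, read 40, done 48, write 49  <struct: DIV busy until I5 writes@38>
7) issue 40, read 41, done 43, write 44

cycle = 49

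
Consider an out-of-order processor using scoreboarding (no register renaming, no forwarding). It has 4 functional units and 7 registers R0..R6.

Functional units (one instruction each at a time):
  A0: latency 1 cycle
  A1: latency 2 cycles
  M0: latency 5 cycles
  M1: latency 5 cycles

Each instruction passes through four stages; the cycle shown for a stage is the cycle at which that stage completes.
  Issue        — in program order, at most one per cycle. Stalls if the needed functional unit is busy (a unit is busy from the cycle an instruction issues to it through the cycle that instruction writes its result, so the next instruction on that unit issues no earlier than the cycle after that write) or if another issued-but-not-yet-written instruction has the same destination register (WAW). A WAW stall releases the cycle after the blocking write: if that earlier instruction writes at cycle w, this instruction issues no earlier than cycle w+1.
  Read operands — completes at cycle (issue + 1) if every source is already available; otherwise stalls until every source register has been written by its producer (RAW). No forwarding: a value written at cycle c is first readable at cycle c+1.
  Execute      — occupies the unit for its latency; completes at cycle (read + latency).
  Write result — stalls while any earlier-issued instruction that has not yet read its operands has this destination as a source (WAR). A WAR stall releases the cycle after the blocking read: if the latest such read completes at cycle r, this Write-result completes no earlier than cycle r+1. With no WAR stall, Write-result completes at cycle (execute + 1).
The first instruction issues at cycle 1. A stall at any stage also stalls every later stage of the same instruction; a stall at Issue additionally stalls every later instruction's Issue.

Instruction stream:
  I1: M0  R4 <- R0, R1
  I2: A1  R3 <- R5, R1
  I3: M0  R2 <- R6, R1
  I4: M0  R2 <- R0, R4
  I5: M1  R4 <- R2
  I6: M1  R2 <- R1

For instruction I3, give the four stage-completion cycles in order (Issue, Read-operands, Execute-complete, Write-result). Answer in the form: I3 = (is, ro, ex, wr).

I3 = (9, 10, 15, 16)

I1  is:1  ro:2  ex:7  wr:8
I2  is:2  ro:3  ex:5  wr:6
I3  is:9  ro:10  ex:15  wr:16  — struct: M0 busy until I1 writes@8
I4  is:17  ro:18  ex:23  wr:24  — struct: M0 busy until I3 writes@16
I5  is:18  ro:25  ex:30  wr:31  — RAW R2: wait I4 write@24
I6  is:32  ro:33  ex:38  wr:39  — struct: M1 busy until I5 writes@31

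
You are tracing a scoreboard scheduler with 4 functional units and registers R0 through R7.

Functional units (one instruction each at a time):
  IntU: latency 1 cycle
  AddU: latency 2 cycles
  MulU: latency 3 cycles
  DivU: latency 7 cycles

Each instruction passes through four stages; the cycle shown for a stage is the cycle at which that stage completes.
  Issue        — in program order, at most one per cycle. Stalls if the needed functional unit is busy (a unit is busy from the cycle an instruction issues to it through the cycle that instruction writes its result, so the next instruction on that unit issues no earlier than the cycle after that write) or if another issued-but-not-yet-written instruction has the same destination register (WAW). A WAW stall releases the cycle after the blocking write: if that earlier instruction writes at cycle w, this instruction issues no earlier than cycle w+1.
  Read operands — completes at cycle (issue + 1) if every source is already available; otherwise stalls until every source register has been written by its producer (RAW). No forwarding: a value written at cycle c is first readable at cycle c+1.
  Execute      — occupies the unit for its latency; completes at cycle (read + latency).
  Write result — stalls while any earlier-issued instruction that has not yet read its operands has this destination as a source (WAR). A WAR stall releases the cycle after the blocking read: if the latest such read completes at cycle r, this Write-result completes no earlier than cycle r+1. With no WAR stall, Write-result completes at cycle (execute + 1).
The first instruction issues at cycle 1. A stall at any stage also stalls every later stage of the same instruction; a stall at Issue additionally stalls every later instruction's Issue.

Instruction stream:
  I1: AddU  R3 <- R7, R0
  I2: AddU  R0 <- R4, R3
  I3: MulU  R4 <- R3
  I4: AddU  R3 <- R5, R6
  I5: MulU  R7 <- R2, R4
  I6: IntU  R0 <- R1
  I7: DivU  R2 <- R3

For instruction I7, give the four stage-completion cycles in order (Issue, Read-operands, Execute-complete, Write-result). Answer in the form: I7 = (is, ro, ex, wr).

I7 = (15, 16, 23, 24)

  I1 | 1 | 2 | 4 | 5
  I2 | 6 | 7 | 9 | 10   struct: AddU busy until I1 writes@5
  I3 | 7 | 8 | 11 | 12
  I4 | 11 | 12 | 14 | 15   struct: AddU busy until I2 writes@10
  I5 | 13 | 14 | 17 | 18   struct: MulU busy until I3 writes@12
  I6 | 14 | 15 | 16 | 17
  I7 | 15 | 16 | 23 | 24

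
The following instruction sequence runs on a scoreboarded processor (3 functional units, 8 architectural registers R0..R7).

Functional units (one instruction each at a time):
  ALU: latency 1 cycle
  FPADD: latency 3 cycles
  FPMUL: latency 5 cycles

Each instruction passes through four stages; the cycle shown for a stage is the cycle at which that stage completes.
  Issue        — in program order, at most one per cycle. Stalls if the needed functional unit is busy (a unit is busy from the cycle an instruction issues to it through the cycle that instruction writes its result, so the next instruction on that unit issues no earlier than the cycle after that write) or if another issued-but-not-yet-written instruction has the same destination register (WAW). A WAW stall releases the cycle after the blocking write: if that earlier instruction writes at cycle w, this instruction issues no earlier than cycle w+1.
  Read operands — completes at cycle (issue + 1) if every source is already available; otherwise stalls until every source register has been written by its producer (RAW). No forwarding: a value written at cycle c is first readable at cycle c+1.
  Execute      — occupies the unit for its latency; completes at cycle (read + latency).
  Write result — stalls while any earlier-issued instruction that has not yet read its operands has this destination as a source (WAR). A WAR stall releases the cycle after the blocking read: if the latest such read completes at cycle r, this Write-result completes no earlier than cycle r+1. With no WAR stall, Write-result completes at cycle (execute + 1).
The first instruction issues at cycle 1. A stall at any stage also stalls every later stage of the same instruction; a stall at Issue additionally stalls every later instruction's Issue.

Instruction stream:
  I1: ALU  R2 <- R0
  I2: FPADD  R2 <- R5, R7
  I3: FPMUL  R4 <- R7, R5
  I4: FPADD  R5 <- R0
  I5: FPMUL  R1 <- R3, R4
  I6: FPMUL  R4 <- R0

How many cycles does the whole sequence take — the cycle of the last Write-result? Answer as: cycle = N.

[1] issue I1 (ALU)
[2] I1 read-ops
[3] I1 finished on ALU
[4] I1→R2
[5] issue I2 (FPADD)
[6] I2 read-ops | issue I3 (FPMUL)
[7] I3 read-ops
[9] I2 finished on FPADD
[10] I2→R2
[11] issue I4 (FPADD)
[12] I3 finished on FPMUL | I4 read-ops
[13] I3→R4
[14] issue I5 (FPMUL)
[15] I4 finished on FPADD | I5 read-ops
[16] I4→R5
[20] I5 finished on FPMUL
[21] I5→R1
[22] issue I6 (FPMUL)
[23] I6 read-ops
[28] I6 finished on FPMUL
[29] I6→R4

cycle = 29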